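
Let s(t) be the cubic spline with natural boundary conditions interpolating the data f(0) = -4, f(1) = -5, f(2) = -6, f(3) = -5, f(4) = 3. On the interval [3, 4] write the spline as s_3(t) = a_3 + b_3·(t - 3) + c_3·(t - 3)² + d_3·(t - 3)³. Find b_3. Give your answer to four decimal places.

4.5357

Write m_i for s''(x_i). With h_i = 1, 1, 1, 1 and divided differences Δ_i = -1, -1, 1, 8, the continuity of s' gives the tridiagonal system
  1·m_0 + 4·m_1 + 1·m_2 = 6(Δ_1 - Δ_0) = 0
  1·m_1 + 4·m_2 + 1·m_3 = 6(Δ_2 - Δ_1) = 12
  1·m_2 + 4·m_3 + 1·m_4 = 6(Δ_3 - Δ_2) = 42
Natural end conditions: m_0 = m_4 = 0.
Hence m_0 = 0, m_1 = -3/28, m_2 = 3/7, m_3 = 291/28, m_4 = 0.
On [3, 4], with s_3(t) = a_3 + b_3·(t - 3) + c_3·(t - 3)² + d_3·(t - 3)³: c_3 = m_3/2 = 291/56, d_3 = (m_4 - m_3)/(6h_3) = -97/56, b_3 = Δ_3 - h_3(2m_3 + m_4)/6 = 127/28.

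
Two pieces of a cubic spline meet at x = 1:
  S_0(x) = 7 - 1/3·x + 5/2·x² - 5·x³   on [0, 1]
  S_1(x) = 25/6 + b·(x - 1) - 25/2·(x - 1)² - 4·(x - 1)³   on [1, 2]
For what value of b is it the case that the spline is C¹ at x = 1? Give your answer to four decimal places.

S_0'(x) = -1/3 + 5·x - 15·x², so S_0'(1) = -31/3. On the right, S_1'(1) = b, so b = -31/3.

-10.3333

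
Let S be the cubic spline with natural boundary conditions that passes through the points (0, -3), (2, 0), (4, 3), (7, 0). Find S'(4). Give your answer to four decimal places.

Put M_i = S'' at the i-th knot. Here h = (2, 2, 3) and Δ = (3/2, 3/2, -1), so the interior equations h_(i-1)·M_(i-1) + 2(h_(i-1)+h_i)·M_i + h_i·M_(i+1) = 6(Δ_i − Δ_(i-1)) read
  2·M_0 + 8·M_1 + 2·M_2 = 6(Δ_1 - Δ_0) = 0
  2·M_1 + 10·M_2 + 3·M_3 = 6(Δ_2 - Δ_1) = -15
Natural end conditions: M_0 = M_3 = 0.
Solving: M_0 = 0, M_1 = 15/38, M_2 = -30/19, M_3 = 0.
On [4, 7], S'(x) = b_2 + 2c_2·(x - 4) + 3d_2·(x - 4)² with b_2 = Δ_2 - h_2(2M_2 + M_3)/6 = 11/19, c_2 = M_2/2 = -15/19, d_2 = (M_3 - M_2)/(6h_2) = 5/57. So S'(4) = 11/19.

0.5789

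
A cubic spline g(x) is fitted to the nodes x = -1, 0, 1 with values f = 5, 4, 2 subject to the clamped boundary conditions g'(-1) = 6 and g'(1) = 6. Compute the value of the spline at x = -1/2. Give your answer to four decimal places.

5.9063

With M_i denoting the second derivative at x_i, h_i = 1, 1, and Δ_i = (y_(i+1) − y_i)/h_i = -1, -2:
  1·M_0 + 4·M_1 + 1·M_2 = 6(Δ_1 - Δ_0) = -6
Clamped end conditions give two more equations: 2h_0·M_0 + h_0·M_1 = 6(Δ_0 - g'(-1)) = -42 and h_1·M_1 + 2h_1·M_2 = 6(g'(1) - Δ_1) = 48.
Solving: M_0 = -39/2, M_1 = -3, M_2 = 51/2.
On [-1, 0], g(x) = 5 + 6·(x + 1) - 39/4·(x + 1)² + 11/4·(x + 1)³.
With (x + 1) = 1/2: g(-1/2) = 189/32.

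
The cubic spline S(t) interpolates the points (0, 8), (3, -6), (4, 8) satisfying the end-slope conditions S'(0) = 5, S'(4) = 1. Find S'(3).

Put M_i = S'' at the i-th knot. Here h = (3, 1) and Δ = (-14/3, 14), so the interior equations h_(i-1)·M_(i-1) + 2(h_(i-1)+h_i)·M_i + h_i·M_(i+1) = 6(Δ_i − Δ_(i-1)) read
  3·M_0 + 8·M_1 + 1·M_2 = 6(Δ_1 - Δ_0) = 112
Clamped end conditions give two more equations: 2h_0·M_0 + h_0·M_1 = 6(Δ_0 - S'(0)) = -58 and h_1·M_1 + 2h_1·M_2 = 6(S'(4) - Δ_1) = -78.
Solving the tridiagonal system: M_0 = -74/3, M_1 = 30, M_2 = -54.
On [3, 4], S'(t) = b_1 + 2c_1·(t - 3) + 3d_1·(t - 3)² with b_1 = Δ_1 - h_1(2M_1 + M_2)/6 = 13, c_1 = M_1/2 = 15, d_1 = (M_2 - M_1)/(6h_1) = -14. So S'(3) = 13.

13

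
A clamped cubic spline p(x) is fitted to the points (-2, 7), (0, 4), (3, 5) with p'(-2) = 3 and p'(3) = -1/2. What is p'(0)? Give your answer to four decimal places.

Let M_i = p''(x_i). Step sizes h_i = 2, 3; slopes of the chords Δ_i = (y_(i+1) - y_i)/h_i = -3/2, 1/3.
  2·M_0 + 10·M_1 + 3·M_2 = 6(Δ_1 - Δ_0) = 11
Clamped end conditions give two more equations: 2h_0·M_0 + h_0·M_1 = 6(Δ_0 - p'(-2)) = -27 and h_1·M_1 + 2h_1·M_2 = 6(p'(3) - Δ_1) = -5.
Hence M_0 = -171/20, M_1 = 18/5, M_2 = -79/30.
On [0, 3], p'(x) = b_1 + 2c_1·x + 3d_1·x² with b_1 = Δ_1 - h_1(2M_1 + M_2)/6 = -39/20, c_1 = M_1/2 = 9/5, d_1 = (M_2 - M_1)/(6h_1) = -187/540. So p'(0) = -39/20.

-1.9500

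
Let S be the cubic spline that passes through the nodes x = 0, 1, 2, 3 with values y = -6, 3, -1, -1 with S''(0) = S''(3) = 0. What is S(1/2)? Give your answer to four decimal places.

Write σ_i for S''(x_i). With h_i = 1, 1, 1 and divided differences Δ_i = 9, -4, 0, the continuity of S' gives the tridiagonal system
  1·σ_0 + 4·σ_1 + 1·σ_2 = 6(Δ_1 - Δ_0) = -78
  1·σ_1 + 4·σ_2 + 1·σ_3 = 6(Δ_2 - Δ_1) = 24
Natural end conditions: σ_0 = σ_3 = 0.
Forward elimination and back-substitution give σ_0 = 0, σ_1 = -112/5, σ_2 = 58/5, σ_3 = 0.
On [0, 1], S(x) = -6 + 191/15·x + 0·x² - 56/15·x³.
With x = 1/2: S(1/2) = -1/10.

-0.1000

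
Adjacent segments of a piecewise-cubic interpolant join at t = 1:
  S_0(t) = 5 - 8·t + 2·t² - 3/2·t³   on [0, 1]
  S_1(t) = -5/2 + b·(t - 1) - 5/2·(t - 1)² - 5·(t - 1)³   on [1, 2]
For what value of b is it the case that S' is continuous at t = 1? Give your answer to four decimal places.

S_0'(t) = -8 + 4·t - 9/2·t², so S_0'(1) = -17/2. On the right, S_1'(1) = b, so b = -17/2.

-8.5000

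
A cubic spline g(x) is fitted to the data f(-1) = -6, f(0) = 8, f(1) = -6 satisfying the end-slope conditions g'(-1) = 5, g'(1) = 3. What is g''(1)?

Write M_i for g''(x_i). With h_i = 1, 1 and divided differences Δ_i = 14, -14, the continuity of g' gives the tridiagonal system
  1·M_0 + 4·M_1 + 1·M_2 = 6(Δ_1 - Δ_0) = -168
Clamped end conditions give two more equations: 2h_0·M_0 + h_0·M_1 = 6(Δ_0 - g'(-1)) = 54 and h_1·M_1 + 2h_1·M_2 = 6(g'(1) - Δ_1) = 102.
Hence M_0 = 68, M_1 = -82, M_2 = 92.

92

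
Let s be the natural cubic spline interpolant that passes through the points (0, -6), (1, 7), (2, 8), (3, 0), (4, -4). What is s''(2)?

Put σ_i = s'' at the i-th knot. Here h = (1, 1, 1, 1) and Δ = (13, 1, -8, -4), so the interior equations h_(i-1)·σ_(i-1) + 2(h_(i-1)+h_i)·σ_i + h_i·σ_(i+1) = 6(Δ_i − Δ_(i-1)) read
  1·σ_0 + 4·σ_1 + 1·σ_2 = 6(Δ_1 - Δ_0) = -72
  1·σ_1 + 4·σ_2 + 1·σ_3 = 6(Δ_2 - Δ_1) = -54
  1·σ_2 + 4·σ_3 + 1·σ_4 = 6(Δ_3 - Δ_2) = 24
Natural end conditions: σ_0 = σ_4 = 0.
Solving the tridiagonal system: σ_0 = 0, σ_1 = -15, σ_2 = -12, σ_3 = 9, σ_4 = 0.

-12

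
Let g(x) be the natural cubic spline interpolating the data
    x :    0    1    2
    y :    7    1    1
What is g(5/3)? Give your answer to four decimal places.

0.5556

Write M_i for g''(x_i). With h_i = 1, 1 and divided differences Δ_i = -6, 0, the continuity of g' gives the tridiagonal system
  1·M_0 + 4·M_1 + 1·M_2 = 6(Δ_1 - Δ_0) = 36
Natural end conditions: M_0 = M_2 = 0.
Hence M_0 = 0, M_1 = 9, M_2 = 0.
On [1, 2], g(x) = 1 - 3·(x - 1) + 9/2·(x - 1)² - 3/2·(x - 1)³.
With (x - 1) = 2/3: g(5/3) = 5/9.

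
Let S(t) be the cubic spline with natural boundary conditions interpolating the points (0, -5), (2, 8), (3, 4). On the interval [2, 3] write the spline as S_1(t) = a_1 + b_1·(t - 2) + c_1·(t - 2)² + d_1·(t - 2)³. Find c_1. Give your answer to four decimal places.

Write m_i for S''(x_i). With h_i = 2, 1 and divided differences Δ_i = 13/2, -4, the continuity of S' gives the tridiagonal system
  2·m_0 + 6·m_1 + 1·m_2 = 6(Δ_1 - Δ_0) = -63
Natural end conditions: m_0 = m_2 = 0.
Hence m_0 = 0, m_1 = -21/2, m_2 = 0.
On [2, 3], with S_1(t) = a_1 + b_1·(t - 2) + c_1·(t - 2)² + d_1·(t - 2)³: c_1 = m_1/2 = -21/4, d_1 = (m_2 - m_1)/(6h_1) = 7/4, b_1 = Δ_1 - h_1(2m_1 + m_2)/6 = -1/2.

-5.2500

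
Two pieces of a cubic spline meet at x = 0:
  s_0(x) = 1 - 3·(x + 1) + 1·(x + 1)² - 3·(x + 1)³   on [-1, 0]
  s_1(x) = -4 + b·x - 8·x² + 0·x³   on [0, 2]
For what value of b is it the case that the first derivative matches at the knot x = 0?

s_0'(x) = -3 + 2·(x + 1) - 9·(x + 1)², so s_0'(0) = -10. On the right, s_1'(0) = b, so b = -10.

-10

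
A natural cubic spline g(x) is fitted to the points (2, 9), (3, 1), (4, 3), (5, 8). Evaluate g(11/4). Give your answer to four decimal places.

With σ_i denoting the second derivative at x_i, h_i = 1, 1, 1, and Δ_i = (y_(i+1) − y_i)/h_i = -8, 2, 5:
  1·σ_0 + 4·σ_1 + 1·σ_2 = 6(Δ_1 - Δ_0) = 60
  1·σ_1 + 4·σ_2 + 1·σ_3 = 6(Δ_2 - Δ_1) = 18
Natural end conditions: σ_0 = σ_3 = 0.
Solving: σ_0 = 0, σ_1 = 74/5, σ_2 = 4/5, σ_3 = 0.
On [2, 3], g(x) = 9 - 157/15·(x - 2) + 0·(x - 2)² + 37/15·(x - 2)³.
With (x - 2) = 3/4: g(11/4) = 701/320.

2.1906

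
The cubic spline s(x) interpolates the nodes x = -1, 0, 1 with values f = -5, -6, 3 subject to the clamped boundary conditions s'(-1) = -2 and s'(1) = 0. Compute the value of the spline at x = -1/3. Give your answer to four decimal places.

With M_i denoting the second derivative at x_i, h_i = 1, 1, and Δ_i = (y_(i+1) − y_i)/h_i = -1, 9:
  1·M_0 + 4·M_1 + 1·M_2 = 6(Δ_1 - Δ_0) = 60
Clamped end conditions give two more equations: 2h_0·M_0 + h_0·M_1 = 6(Δ_0 - s'(-1)) = 6 and h_1·M_1 + 2h_1·M_2 = 6(s'(1) - Δ_1) = -54.
Forward elimination and back-substitution give M_0 = -11, M_1 = 28, M_2 = -41.
On [-1, 0], s(x) = -5 - 2·(x + 1) - 11/2·(x + 1)² + 13/2·(x + 1)³.
With (x + 1) = 2/3: s(-1/3) = -185/27.

-6.8519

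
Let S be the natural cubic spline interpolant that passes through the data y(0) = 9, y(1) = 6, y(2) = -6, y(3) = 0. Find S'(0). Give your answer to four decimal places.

0.6000

With M_i denoting the second derivative at x_i, h_i = 1, 1, 1, and Δ_i = (y_(i+1) − y_i)/h_i = -3, -12, 6:
  1·M_0 + 4·M_1 + 1·M_2 = 6(Δ_1 - Δ_0) = -54
  1·M_1 + 4·M_2 + 1·M_3 = 6(Δ_2 - Δ_1) = 108
Natural end conditions: M_0 = M_3 = 0.
Solving: M_0 = 0, M_1 = -108/5, M_2 = 162/5, M_3 = 0.
On [0, 1], S'(x) = b_0 + 2c_0·x + 3d_0·x² with b_0 = Δ_0 - h_0(2M_0 + M_1)/6 = 3/5, c_0 = M_0/2 = 0, d_0 = (M_1 - M_0)/(6h_0) = -18/5. So S'(0) = 3/5.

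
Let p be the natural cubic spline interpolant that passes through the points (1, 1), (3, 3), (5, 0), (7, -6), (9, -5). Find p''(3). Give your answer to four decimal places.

-1.5000

Let M_i = p''(x_i). Step sizes h_i = 2, 2, 2, 2; slopes of the chords Δ_i = (y_(i+1) - y_i)/h_i = 1, -3/2, -3, 1/2.
  2·M_0 + 8·M_1 + 2·M_2 = 6(Δ_1 - Δ_0) = -15
  2·M_1 + 8·M_2 + 2·M_3 = 6(Δ_2 - Δ_1) = -9
  2·M_2 + 8·M_3 + 2·M_4 = 6(Δ_3 - Δ_2) = 21
Natural end conditions: M_0 = M_4 = 0.
Solving the tridiagonal system: M_0 = 0, M_1 = -3/2, M_2 = -3/2, M_3 = 3, M_4 = 0.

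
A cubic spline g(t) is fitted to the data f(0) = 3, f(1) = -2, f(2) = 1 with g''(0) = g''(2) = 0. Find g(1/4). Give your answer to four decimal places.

Put M_i = g'' at the i-th knot. Here h = (1, 1) and Δ = (-5, 3), so the interior equations h_(i-1)·M_(i-1) + 2(h_(i-1)+h_i)·M_i + h_i·M_(i+1) = 6(Δ_i − Δ_(i-1)) read
  1·M_0 + 4·M_1 + 1·M_2 = 6(Δ_1 - Δ_0) = 48
Natural end conditions: M_0 = M_2 = 0.
Solving the tridiagonal system: M_0 = 0, M_1 = 12, M_2 = 0.
On [0, 1], g(t) = 3 - 7·t + 0·t² + 2·t³.
With t = 1/4: g(1/4) = 41/32.

1.2813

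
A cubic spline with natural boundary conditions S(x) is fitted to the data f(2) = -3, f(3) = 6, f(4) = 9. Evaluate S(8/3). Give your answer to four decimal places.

3.5556

Put σ_i = S'' at the i-th knot. Here h = (1, 1) and Δ = (9, 3), so the interior equations h_(i-1)·σ_(i-1) + 2(h_(i-1)+h_i)·σ_i + h_i·σ_(i+1) = 6(Δ_i − Δ_(i-1)) read
  1·σ_0 + 4·σ_1 + 1·σ_2 = 6(Δ_1 - Δ_0) = -36
Natural end conditions: σ_0 = σ_2 = 0.
Forward elimination and back-substitution give σ_0 = 0, σ_1 = -9, σ_2 = 0.
On [2, 3], S(x) = -3 + 21/2·(x - 2) + 0·(x - 2)² - 3/2·(x - 2)³.
With (x - 2) = 2/3: S(8/3) = 32/9.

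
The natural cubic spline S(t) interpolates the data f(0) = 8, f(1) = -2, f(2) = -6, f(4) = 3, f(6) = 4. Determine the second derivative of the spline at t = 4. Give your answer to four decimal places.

-5.2857

Let m_i = S''(x_i). Step sizes h_i = 1, 1, 2, 2; slopes of the chords Δ_i = (y_(i+1) - y_i)/h_i = -10, -4, 9/2, 1/2.
  1·m_0 + 4·m_1 + 1·m_2 = 6(Δ_1 - Δ_0) = 36
  1·m_1 + 6·m_2 + 2·m_3 = 6(Δ_2 - Δ_1) = 51
  2·m_2 + 8·m_3 + 2·m_4 = 6(Δ_3 - Δ_2) = -24
Natural end conditions: m_0 = m_4 = 0.
Forward elimination and back-substitution give m_0 = 0, m_1 = 47/7, m_2 = 64/7, m_3 = -37/7, m_4 = 0.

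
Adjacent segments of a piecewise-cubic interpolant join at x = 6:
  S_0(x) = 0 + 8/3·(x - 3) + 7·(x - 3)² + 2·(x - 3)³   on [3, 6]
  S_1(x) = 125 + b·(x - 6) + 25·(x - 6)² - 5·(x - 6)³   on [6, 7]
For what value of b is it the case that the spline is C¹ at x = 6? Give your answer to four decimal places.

98.6667

S_0'(x) = 8/3 + 14·(x - 3) + 6·(x - 3)², so S_0'(6) = 296/3. On the right, S_1'(6) = b, so b = 296/3.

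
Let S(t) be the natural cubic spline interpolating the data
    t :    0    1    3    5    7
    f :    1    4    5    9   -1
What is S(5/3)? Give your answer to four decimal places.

With σ_i denoting the second derivative at x_i, h_i = 1, 2, 2, 2, and Δ_i = (y_(i+1) − y_i)/h_i = 3, 1/2, 2, -5:
  1·σ_0 + 6·σ_1 + 2·σ_2 = 6(Δ_1 - Δ_0) = -15
  2·σ_1 + 8·σ_2 + 2·σ_3 = 6(Δ_2 - Δ_1) = 9
  2·σ_2 + 8·σ_3 + 2·σ_4 = 6(Δ_3 - Δ_2) = -42
Natural end conditions: σ_0 = σ_4 = 0.
Solving the tridiagonal system: σ_0 = 0, σ_1 = -303/82, σ_2 = 147/41, σ_3 = -252/41, σ_4 = 0.
On [1, 3], S(t) = 4 + 145/82·(t - 1) - 303/164·(t - 1)² + 199/328·(t - 1)³.
With (t - 1) = 2/3: S(5/3) = 5023/1107.

4.5375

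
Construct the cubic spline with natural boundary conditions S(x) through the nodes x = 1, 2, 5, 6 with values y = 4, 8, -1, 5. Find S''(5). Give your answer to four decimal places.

10.1455

Put M_i = S'' at the i-th knot. Here h = (1, 3, 1) and Δ = (4, -3, 6), so the interior equations h_(i-1)·M_(i-1) + 2(h_(i-1)+h_i)·M_i + h_i·M_(i+1) = 6(Δ_i − Δ_(i-1)) read
  1·M_0 + 8·M_1 + 3·M_2 = 6(Δ_1 - Δ_0) = -42
  3·M_1 + 8·M_2 + 1·M_3 = 6(Δ_2 - Δ_1) = 54
Natural end conditions: M_0 = M_3 = 0.
Hence M_0 = 0, M_1 = -498/55, M_2 = 558/55, M_3 = 0.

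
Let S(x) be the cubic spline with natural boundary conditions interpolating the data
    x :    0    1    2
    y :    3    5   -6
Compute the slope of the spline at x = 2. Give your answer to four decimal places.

-14.2500

Put σ_i = S'' at the i-th knot. Here h = (1, 1) and Δ = (2, -11), so the interior equations h_(i-1)·σ_(i-1) + 2(h_(i-1)+h_i)·σ_i + h_i·σ_(i+1) = 6(Δ_i − Δ_(i-1)) read
  1·σ_0 + 4·σ_1 + 1·σ_2 = 6(Δ_1 - Δ_0) = -78
Natural end conditions: σ_0 = σ_2 = 0.
Hence σ_0 = 0, σ_1 = -39/2, σ_2 = 0.
On [1, 2], S'(x) = b_1 + 2c_1·(x - 1) + 3d_1·(x - 1)² with b_1 = Δ_1 - h_1(2σ_1 + σ_2)/6 = -9/2, c_1 = σ_1/2 = -39/4, d_1 = (σ_2 - σ_1)/(6h_1) = 13/4. So S'(2) = -57/4.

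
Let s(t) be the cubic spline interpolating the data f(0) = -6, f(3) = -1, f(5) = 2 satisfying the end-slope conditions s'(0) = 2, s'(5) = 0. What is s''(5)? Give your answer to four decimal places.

-2.5500

Let M_i = s''(x_i). Step sizes h_i = 3, 2; slopes of the chords Δ_i = (y_(i+1) - y_i)/h_i = 5/3, 3/2.
  3·M_0 + 10·M_1 + 2·M_2 = 6(Δ_1 - Δ_0) = -1
Clamped end conditions give two more equations: 2h_0·M_0 + h_0·M_1 = 6(Δ_0 - s'(0)) = -2 and h_1·M_1 + 2h_1·M_2 = 6(s'(5) - Δ_1) = -9.
Hence M_0 = -19/30, M_1 = 3/5, M_2 = -51/20.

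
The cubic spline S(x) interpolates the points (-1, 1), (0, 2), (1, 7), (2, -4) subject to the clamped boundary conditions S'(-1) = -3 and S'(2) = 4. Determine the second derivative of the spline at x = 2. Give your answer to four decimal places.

67.4667

Let M_i = S''(x_i). Step sizes h_i = 1, 1, 1; slopes of the chords Δ_i = (y_(i+1) - y_i)/h_i = 1, 5, -11.
  1·M_0 + 4·M_1 + 1·M_2 = 6(Δ_1 - Δ_0) = 24
  1·M_1 + 4·M_2 + 1·M_3 = 6(Δ_2 - Δ_1) = -96
Clamped end conditions give two more equations: 2h_0·M_0 + h_0·M_1 = 6(Δ_0 - S'(-1)) = 24 and h_2·M_2 + 2h_2·M_3 = 6(S'(2) - Δ_2) = 90.
Forward elimination and back-substitution give M_0 = 58/15, M_1 = 244/15, M_2 = -674/15, M_3 = 1012/15.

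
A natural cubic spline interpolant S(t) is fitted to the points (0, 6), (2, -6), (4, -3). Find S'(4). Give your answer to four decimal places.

Let M_i = S''(x_i). Step sizes h_i = 2, 2; slopes of the chords Δ_i = (y_(i+1) - y_i)/h_i = -6, 3/2.
  2·M_0 + 8·M_1 + 2·M_2 = 6(Δ_1 - Δ_0) = 45
Natural end conditions: M_0 = M_2 = 0.
Solving: M_0 = 0, M_1 = 45/8, M_2 = 0.
On [2, 4], S'(t) = b_1 + 2c_1·(t - 2) + 3d_1·(t - 2)² with b_1 = Δ_1 - h_1(2M_1 + M_2)/6 = -9/4, c_1 = M_1/2 = 45/16, d_1 = (M_2 - M_1)/(6h_1) = -15/32. So S'(4) = 27/8.

3.3750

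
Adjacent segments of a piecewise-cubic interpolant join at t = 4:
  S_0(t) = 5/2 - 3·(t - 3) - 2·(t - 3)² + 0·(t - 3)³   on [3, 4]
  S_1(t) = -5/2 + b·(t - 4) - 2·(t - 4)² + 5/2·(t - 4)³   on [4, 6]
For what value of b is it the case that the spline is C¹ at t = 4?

-7

S_0'(t) = -3 - 4·(t - 3) + 0·(t - 3)², so S_0'(4) = -7. On the right, S_1'(4) = b, so b = -7.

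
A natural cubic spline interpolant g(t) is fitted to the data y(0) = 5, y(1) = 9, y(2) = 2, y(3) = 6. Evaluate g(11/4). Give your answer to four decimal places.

4.1406

Let σ_i = g''(x_i). Step sizes h_i = 1, 1, 1; slopes of the chords Δ_i = (y_(i+1) - y_i)/h_i = 4, -7, 4.
  1·σ_0 + 4·σ_1 + 1·σ_2 = 6(Δ_1 - Δ_0) = -66
  1·σ_1 + 4·σ_2 + 1·σ_3 = 6(Δ_2 - Δ_1) = 66
Natural end conditions: σ_0 = σ_3 = 0.
Hence σ_0 = 0, σ_1 = -22, σ_2 = 22, σ_3 = 0.
On [2, 3], g(t) = 2 - 10/3·(t - 2) + 11·(t - 2)² - 11/3·(t - 2)³.
With (t - 2) = 3/4: g(11/4) = 265/64.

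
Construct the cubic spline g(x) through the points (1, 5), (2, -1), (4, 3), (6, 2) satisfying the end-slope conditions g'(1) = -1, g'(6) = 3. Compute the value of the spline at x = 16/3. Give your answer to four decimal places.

1.6087

Write M_i for g''(x_i). With h_i = 1, 2, 2 and divided differences Δ_i = -6, 2, -1/2, the continuity of g' gives the tridiagonal system
  1·M_0 + 6·M_1 + 2·M_2 = 6(Δ_1 - Δ_0) = 48
  2·M_1 + 8·M_2 + 2·M_3 = 6(Δ_2 - Δ_1) = -15
Clamped end conditions give two more equations: 2h_0·M_0 + h_0·M_1 = 6(Δ_0 - g'(1)) = -30 and h_2·M_2 + 2h_2·M_3 = 6(g'(6) - Δ_2) = 21.
Solving the tridiagonal system: M_0 = -509/23, M_1 = 328/23, M_2 = -355/46, M_3 = 419/46.
On [4, 6], g(x) = 3 + 37/23·(x - 4) - 355/92·(x - 4)² + 129/92·(x - 4)³.
With (x - 4) = 4/3: g(16/3) = 37/23.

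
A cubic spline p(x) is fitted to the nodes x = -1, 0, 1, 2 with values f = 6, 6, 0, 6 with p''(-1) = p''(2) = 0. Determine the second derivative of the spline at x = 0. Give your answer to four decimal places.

With σ_i denoting the second derivative at x_i, h_i = 1, 1, 1, and Δ_i = (y_(i+1) − y_i)/h_i = 0, -6, 6:
  1·σ_0 + 4·σ_1 + 1·σ_2 = 6(Δ_1 - Δ_0) = -36
  1·σ_1 + 4·σ_2 + 1·σ_3 = 6(Δ_2 - Δ_1) = 72
Natural end conditions: σ_0 = σ_3 = 0.
Solving the tridiagonal system: σ_0 = 0, σ_1 = -72/5, σ_2 = 108/5, σ_3 = 0.

-14.4000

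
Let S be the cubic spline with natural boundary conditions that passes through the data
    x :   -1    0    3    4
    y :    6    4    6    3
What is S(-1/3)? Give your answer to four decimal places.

Write M_i for S''(x_i). With h_i = 1, 3, 1 and divided differences Δ_i = -2, 2/3, -3, the continuity of S' gives the tridiagonal system
  1·M_0 + 8·M_1 + 3·M_2 = 6(Δ_1 - Δ_0) = 16
  3·M_1 + 8·M_2 + 1·M_3 = 6(Δ_2 - Δ_1) = -22
Natural end conditions: M_0 = M_3 = 0.
Forward elimination and back-substitution give M_0 = 0, M_1 = 194/55, M_2 = -224/55, M_3 = 0.
On [-1, 0], S(x) = 6 - 427/165·(x + 1) + 0·(x + 1)² + 97/165·(x + 1)³.
With (x + 1) = 2/3: S(-1/3) = 3964/891.

4.4489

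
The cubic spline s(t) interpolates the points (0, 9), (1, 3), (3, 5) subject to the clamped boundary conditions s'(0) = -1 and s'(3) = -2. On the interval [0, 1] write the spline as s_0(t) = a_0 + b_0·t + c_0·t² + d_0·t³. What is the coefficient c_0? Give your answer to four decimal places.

With σ_i denoting the second derivative at x_i, h_i = 1, 2, and Δ_i = (y_(i+1) − y_i)/h_i = -6, 1:
  1·σ_0 + 6·σ_1 + 2·σ_2 = 6(Δ_1 - Δ_0) = 42
Clamped end conditions give two more equations: 2h_0·σ_0 + h_0·σ_1 = 6(Δ_0 - s'(0)) = -30 and h_1·σ_1 + 2h_1·σ_2 = 6(s'(3) - Δ_1) = -18.
Forward elimination and back-substitution give σ_0 = -67/3, σ_1 = 44/3, σ_2 = -71/6.
On [0, 1], with s_0(t) = a_0 + b_0·t + c_0·t² + d_0·t³: c_0 = σ_0/2 = -67/6, d_0 = (σ_1 - σ_0)/(6h_0) = 37/6, b_0 = Δ_0 - h_0(2σ_0 + σ_1)/6 = -1.

-11.1667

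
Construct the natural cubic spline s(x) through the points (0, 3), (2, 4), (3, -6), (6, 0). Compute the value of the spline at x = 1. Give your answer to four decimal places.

6.5638

Write M_i for s''(x_i). With h_i = 2, 1, 3 and divided differences Δ_i = 1/2, -10, 2, the continuity of s' gives the tridiagonal system
  2·M_0 + 6·M_1 + 1·M_2 = 6(Δ_1 - Δ_0) = -63
  1·M_1 + 8·M_2 + 3·M_3 = 6(Δ_2 - Δ_1) = 72
Natural end conditions: M_0 = M_3 = 0.
Forward elimination and back-substitution give M_0 = 0, M_1 = -576/47, M_2 = 495/47, M_3 = 0.
On [0, 2], s(x) = 3 + 431/94·x + 0·x² - 48/47·x³.
With x = 1: s(1) = 617/94.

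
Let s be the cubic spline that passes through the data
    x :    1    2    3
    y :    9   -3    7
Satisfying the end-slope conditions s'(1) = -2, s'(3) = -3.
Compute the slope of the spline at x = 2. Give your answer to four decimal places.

With σ_i denoting the second derivative at x_i, h_i = 1, 1, and Δ_i = (y_(i+1) − y_i)/h_i = -12, 10:
  1·σ_0 + 4·σ_1 + 1·σ_2 = 6(Δ_1 - Δ_0) = 132
Clamped end conditions give two more equations: 2h_0·σ_0 + h_0·σ_1 = 6(Δ_0 - s'(1)) = -60 and h_1·σ_1 + 2h_1·σ_2 = 6(s'(3) - Δ_1) = -78.
Forward elimination and back-substitution give σ_0 = -127/2, σ_1 = 67, σ_2 = -145/2.
On [2, 3], s'(x) = b_1 + 2c_1·(x - 2) + 3d_1·(x - 2)² with b_1 = Δ_1 - h_1(2σ_1 + σ_2)/6 = -1/4, c_1 = σ_1/2 = 67/2, d_1 = (σ_2 - σ_1)/(6h_1) = -93/4. So s'(2) = -1/4.

-0.2500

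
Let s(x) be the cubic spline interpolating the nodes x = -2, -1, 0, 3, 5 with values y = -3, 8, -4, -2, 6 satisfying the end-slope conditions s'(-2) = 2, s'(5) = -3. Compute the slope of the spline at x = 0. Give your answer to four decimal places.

-15.1986

Put M_i = s'' at the i-th knot. Here h = (1, 1, 3, 2) and Δ = (11, -12, 2/3, 4), so the interior equations h_(i-1)·M_(i-1) + 2(h_(i-1)+h_i)·M_i + h_i·M_(i+1) = 6(Δ_i − Δ_(i-1)) read
  1·M_0 + 4·M_1 + 1·M_2 = 6(Δ_1 - Δ_0) = -138
  1·M_1 + 8·M_2 + 3·M_3 = 6(Δ_2 - Δ_1) = 76
  3·M_2 + 10·M_3 + 2·M_4 = 6(Δ_3 - Δ_2) = 20
Clamped end conditions give two more equations: 2h_0·M_0 + h_0·M_1 = 6(Δ_0 - s'(-2)) = 54 and h_3·M_3 + 2h_3·M_4 = 6(s'(5) - Δ_3) = -42.
Forward elimination and back-substitution give M_0 = 7459/141, M_1 = -7304/141, M_2 = 2299/141, M_3 = -124/141, M_4 = -2837/282.
On [0, 3], s'(x) = b_2 + 2c_2·x + 3d_2·x² with b_2 = Δ_2 - h_2(2M_2 + M_3)/6 = -2143/141, c_2 = M_2/2 = 2299/282, d_2 = (M_3 - M_2)/(6h_2) = -2423/2538. So s'(0) = -2143/141.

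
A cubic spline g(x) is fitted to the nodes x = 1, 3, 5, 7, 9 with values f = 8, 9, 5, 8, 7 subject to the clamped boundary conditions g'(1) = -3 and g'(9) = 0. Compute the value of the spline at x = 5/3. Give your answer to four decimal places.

Write m_i for g''(x_i). With h_i = 2, 2, 2, 2 and divided differences Δ_i = 1/2, -2, 3/2, -1/2, the continuity of g' gives the tridiagonal system
  2·m_0 + 8·m_1 + 2·m_2 = 6(Δ_1 - Δ_0) = -15
  2·m_1 + 8·m_2 + 2·m_3 = 6(Δ_2 - Δ_1) = 21
  2·m_2 + 8·m_3 + 2·m_4 = 6(Δ_3 - Δ_2) = -12
Clamped end conditions give two more equations: 2h_0·m_0 + h_0·m_1 = 6(Δ_0 - g'(1)) = 21 and h_3·m_3 + 2h_3·m_4 = 6(g'(9) - Δ_3) = 3.
Solving the tridiagonal system: m_0 = 867/112, m_1 = -279/56, m_2 = 75/16, m_3 = -183/56, m_4 = 267/112.
On [1, 3], g(x) = 8 - 3·(x - 1) + 867/224·(x - 1)² - 475/448·(x - 1)³.
With (x - 1) = 2/3: g(5/3) = 5599/756.

7.4061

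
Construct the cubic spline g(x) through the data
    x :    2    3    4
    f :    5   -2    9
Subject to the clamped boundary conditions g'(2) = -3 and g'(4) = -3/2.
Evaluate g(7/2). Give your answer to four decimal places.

4.2031

Write σ_i for g''(x_i). With h_i = 1, 1 and divided differences Δ_i = -7, 11, the continuity of g' gives the tridiagonal system
  1·σ_0 + 4·σ_1 + 1·σ_2 = 6(Δ_1 - Δ_0) = 108
Clamped end conditions give two more equations: 2h_0·σ_0 + h_0·σ_1 = 6(Δ_0 - g'(2)) = -24 and h_1·σ_1 + 2h_1·σ_2 = 6(g'(4) - Δ_1) = -75.
Solving the tridiagonal system: σ_0 = -153/4, σ_1 = 105/2, σ_2 = -255/4.
On [3, 4], g(x) = -2 + 33/8·(x - 3) + 105/4·(x - 3)² - 155/8·(x - 3)³.
With (x - 3) = 1/2: g(7/2) = 269/64.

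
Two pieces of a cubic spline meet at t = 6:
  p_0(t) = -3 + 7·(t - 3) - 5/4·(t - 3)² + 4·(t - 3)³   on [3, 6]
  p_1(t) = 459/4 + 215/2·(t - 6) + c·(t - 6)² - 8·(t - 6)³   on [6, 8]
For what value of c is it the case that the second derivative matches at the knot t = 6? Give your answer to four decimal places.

34.7500

p_0''(t) = -5/2 + 24·(t - 3), so p_0''(6) = 139/2. On the right, p_1''(6) = 2c, so c = 139/4.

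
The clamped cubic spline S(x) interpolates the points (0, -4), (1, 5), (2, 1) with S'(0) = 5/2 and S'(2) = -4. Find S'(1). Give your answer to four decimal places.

4.1250

Let m_i = S''(x_i). Step sizes h_i = 1, 1; slopes of the chords Δ_i = (y_(i+1) - y_i)/h_i = 9, -4.
  1·m_0 + 4·m_1 + 1·m_2 = 6(Δ_1 - Δ_0) = -78
Clamped end conditions give two more equations: 2h_0·m_0 + h_0·m_1 = 6(Δ_0 - S'(0)) = 39 and h_1·m_1 + 2h_1·m_2 = 6(S'(2) - Δ_1) = 0.
Solving the tridiagonal system: m_0 = 143/4, m_1 = -65/2, m_2 = 65/4.
On [1, 2], S'(x) = b_1 + 2c_1·(x - 1) + 3d_1·(x - 1)² with b_1 = Δ_1 - h_1(2m_1 + m_2)/6 = 33/8, c_1 = m_1/2 = -65/4, d_1 = (m_2 - m_1)/(6h_1) = 65/8. So S'(1) = 33/8.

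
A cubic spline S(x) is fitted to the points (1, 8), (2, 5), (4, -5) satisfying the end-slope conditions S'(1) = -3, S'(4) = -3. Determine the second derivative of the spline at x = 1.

With m_i denoting the second derivative at x_i, h_i = 1, 2, and Δ_i = (y_(i+1) − y_i)/h_i = -3, -5:
  1·m_0 + 6·m_1 + 2·m_2 = 6(Δ_1 - Δ_0) = -12
Clamped end conditions give two more equations: 2h_0·m_0 + h_0·m_1 = 6(Δ_0 - S'(1)) = 0 and h_1·m_1 + 2h_1·m_2 = 6(S'(4) - Δ_1) = 12.
Solving the tridiagonal system: m_0 = 2, m_1 = -4, m_2 = 5.

2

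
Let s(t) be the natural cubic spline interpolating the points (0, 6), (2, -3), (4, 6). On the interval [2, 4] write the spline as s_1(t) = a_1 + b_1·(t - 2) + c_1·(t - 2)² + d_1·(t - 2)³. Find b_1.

0

Put M_i = s'' at the i-th knot. Here h = (2, 2) and Δ = (-9/2, 9/2), so the interior equations h_(i-1)·M_(i-1) + 2(h_(i-1)+h_i)·M_i + h_i·M_(i+1) = 6(Δ_i − Δ_(i-1)) read
  2·M_0 + 8·M_1 + 2·M_2 = 6(Δ_1 - Δ_0) = 54
Natural end conditions: M_0 = M_2 = 0.
Solving the tridiagonal system: M_0 = 0, M_1 = 27/4, M_2 = 0.
On [2, 4], with s_1(t) = a_1 + b_1·(t - 2) + c_1·(t - 2)² + d_1·(t - 2)³: c_1 = M_1/2 = 27/8, d_1 = (M_2 - M_1)/(6h_1) = -9/16, b_1 = Δ_1 - h_1(2M_1 + M_2)/6 = 0.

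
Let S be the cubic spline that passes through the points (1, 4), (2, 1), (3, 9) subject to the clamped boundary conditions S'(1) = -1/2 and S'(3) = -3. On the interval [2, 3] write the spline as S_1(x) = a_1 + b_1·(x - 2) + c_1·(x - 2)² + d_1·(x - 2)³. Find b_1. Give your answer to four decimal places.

4.6250

Write σ_i for S''(x_i). With h_i = 1, 1 and divided differences Δ_i = -3, 8, the continuity of S' gives the tridiagonal system
  1·σ_0 + 4·σ_1 + 1·σ_2 = 6(Δ_1 - Δ_0) = 66
Clamped end conditions give two more equations: 2h_0·σ_0 + h_0·σ_1 = 6(Δ_0 - S'(1)) = -15 and h_1·σ_1 + 2h_1·σ_2 = 6(S'(3) - Δ_1) = -66.
Forward elimination and back-substitution give σ_0 = -101/4, σ_1 = 71/2, σ_2 = -203/4.
On [2, 3], with S_1(x) = a_1 + b_1·(x - 2) + c_1·(x - 2)² + d_1·(x - 2)³: c_1 = σ_1/2 = 71/4, d_1 = (σ_2 - σ_1)/(6h_1) = -115/8, b_1 = Δ_1 - h_1(2σ_1 + σ_2)/6 = 37/8.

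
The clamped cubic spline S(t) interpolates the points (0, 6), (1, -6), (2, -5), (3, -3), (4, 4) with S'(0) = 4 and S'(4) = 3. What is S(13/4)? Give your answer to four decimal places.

-1.3262

Write M_i for S''(x_i). With h_i = 1, 1, 1, 1 and divided differences Δ_i = -12, 1, 2, 7, the continuity of S' gives the tridiagonal system
  1·M_0 + 4·M_1 + 1·M_2 = 6(Δ_1 - Δ_0) = 78
  1·M_1 + 4·M_2 + 1·M_3 = 6(Δ_2 - Δ_1) = 6
  1·M_2 + 4·M_3 + 1·M_4 = 6(Δ_3 - Δ_2) = 30
Clamped end conditions give two more equations: 2h_0·M_0 + h_0·M_1 = 6(Δ_0 - S'(0)) = -96 and h_3·M_3 + 2h_3·M_4 = 6(S'(4) - Δ_3) = -24.
Solving the tridiagonal system: M_0 = -271/4, M_1 = 79/2, M_2 = -49/4, M_3 = 31/2, M_4 = -79/4.
On [3, 4], S(t) = -3 + 41/8·(t - 3) + 31/4·(t - 3)² - 47/8·(t - 3)³.
With (t - 3) = 1/4: S(13/4) = -679/512.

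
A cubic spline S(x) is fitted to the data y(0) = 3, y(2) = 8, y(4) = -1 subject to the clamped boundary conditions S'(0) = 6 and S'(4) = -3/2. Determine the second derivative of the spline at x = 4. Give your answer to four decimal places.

7.8750

Let m_i = S''(x_i). Step sizes h_i = 2, 2; slopes of the chords Δ_i = (y_(i+1) - y_i)/h_i = 5/2, -9/2.
  2·m_0 + 8·m_1 + 2·m_2 = 6(Δ_1 - Δ_0) = -42
Clamped end conditions give two more equations: 2h_0·m_0 + h_0·m_1 = 6(Δ_0 - S'(0)) = -21 and h_1·m_1 + 2h_1·m_2 = 6(S'(4) - Δ_1) = 18.
Solving the tridiagonal system: m_0 = -15/8, m_1 = -27/4, m_2 = 63/8.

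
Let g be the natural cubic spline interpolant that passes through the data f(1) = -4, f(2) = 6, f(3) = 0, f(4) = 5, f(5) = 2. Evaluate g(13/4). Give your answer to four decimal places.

Let σ_i = g''(x_i). Step sizes h_i = 1, 1, 1, 1; slopes of the chords Δ_i = (y_(i+1) - y_i)/h_i = 10, -6, 5, -3.
  1·σ_0 + 4·σ_1 + 1·σ_2 = 6(Δ_1 - Δ_0) = -96
  1·σ_1 + 4·σ_2 + 1·σ_3 = 6(Δ_2 - Δ_1) = 66
  1·σ_2 + 4·σ_3 + 1·σ_4 = 6(Δ_3 - Δ_2) = -48
Natural end conditions: σ_0 = σ_4 = 0.
Hence σ_0 = 0, σ_1 = -219/7, σ_2 = 204/7, σ_3 = -135/7, σ_4 = 0.
On [3, 4], g(x) = 0 - 3/2·(x - 3) + 102/7·(x - 3)² - 113/14·(x - 3)³.
With (x - 3) = 1/4: g(13/4) = 367/896.

0.4096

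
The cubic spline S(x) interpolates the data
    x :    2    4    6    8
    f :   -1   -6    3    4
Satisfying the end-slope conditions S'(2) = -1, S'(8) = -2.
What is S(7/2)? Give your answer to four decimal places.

-5.5188

Write M_i for S''(x_i). With h_i = 2, 2, 2 and divided differences Δ_i = -5/2, 9/2, 1/2, the continuity of S' gives the tridiagonal system
  2·M_0 + 8·M_1 + 2·M_2 = 6(Δ_1 - Δ_0) = 42
  2·M_1 + 8·M_2 + 2·M_3 = 6(Δ_2 - Δ_1) = -24
Clamped end conditions give two more equations: 2h_0·M_0 + h_0·M_1 = 6(Δ_0 - S'(2)) = -9 and h_2·M_2 + 2h_2·M_3 = 6(S'(8) - Δ_2) = -15.
Solving the tridiagonal system: M_0 = -187/30, M_1 = 239/30, M_2 = -139/30, M_3 = -43/30.
On [2, 4], S(x) = -1 - 1·(x - 2) - 187/60·(x - 2)² + 71/60·(x - 2)³.
With (x - 2) = 3/2: S(7/2) = -883/160.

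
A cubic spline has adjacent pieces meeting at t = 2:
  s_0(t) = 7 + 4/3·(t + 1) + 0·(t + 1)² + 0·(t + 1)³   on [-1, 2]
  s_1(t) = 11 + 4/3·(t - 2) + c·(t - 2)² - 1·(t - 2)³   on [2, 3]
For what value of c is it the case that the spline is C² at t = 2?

0

s_0''(t) = 0 + 0·(t + 1), so s_0''(2) = 0. On the right, s_1''(2) = 2c, so c = 0.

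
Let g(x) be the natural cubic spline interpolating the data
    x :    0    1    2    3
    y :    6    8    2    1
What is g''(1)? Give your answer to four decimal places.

-14.8000

With M_i denoting the second derivative at x_i, h_i = 1, 1, 1, and Δ_i = (y_(i+1) − y_i)/h_i = 2, -6, -1:
  1·M_0 + 4·M_1 + 1·M_2 = 6(Δ_1 - Δ_0) = -48
  1·M_1 + 4·M_2 + 1·M_3 = 6(Δ_2 - Δ_1) = 30
Natural end conditions: M_0 = M_3 = 0.
Forward elimination and back-substitution give M_0 = 0, M_1 = -74/5, M_2 = 56/5, M_3 = 0.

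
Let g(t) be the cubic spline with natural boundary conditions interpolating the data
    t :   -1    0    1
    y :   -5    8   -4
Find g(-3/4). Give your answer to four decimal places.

Let M_i = g''(x_i). Step sizes h_i = 1, 1; slopes of the chords Δ_i = (y_(i+1) - y_i)/h_i = 13, -12.
  1·M_0 + 4·M_1 + 1·M_2 = 6(Δ_1 - Δ_0) = -150
Natural end conditions: M_0 = M_2 = 0.
Forward elimination and back-substitution give M_0 = 0, M_1 = -75/2, M_2 = 0.
On [-1, 0], g(t) = -5 + 77/4·(t + 1) + 0·(t + 1)² - 25/4·(t + 1)³.
With (t + 1) = 1/4: g(-3/4) = -73/256.

-0.2852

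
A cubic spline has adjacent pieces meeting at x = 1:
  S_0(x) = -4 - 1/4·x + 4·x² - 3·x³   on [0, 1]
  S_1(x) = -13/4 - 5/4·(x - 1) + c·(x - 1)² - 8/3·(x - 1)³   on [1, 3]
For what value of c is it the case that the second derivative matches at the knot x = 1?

-5

S_0''(x) = 8 - 18·x, so S_0''(1) = -10. On the right, S_1''(1) = 2c, so c = -5.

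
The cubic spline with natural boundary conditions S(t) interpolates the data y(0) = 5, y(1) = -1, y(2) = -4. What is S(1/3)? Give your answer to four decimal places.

With M_i denoting the second derivative at x_i, h_i = 1, 1, and Δ_i = (y_(i+1) − y_i)/h_i = -6, -3:
  1·M_0 + 4·M_1 + 1·M_2 = 6(Δ_1 - Δ_0) = 18
Natural end conditions: M_0 = M_2 = 0.
Solving: M_0 = 0, M_1 = 9/2, M_2 = 0.
On [0, 1], S(t) = 5 - 27/4·t + 0·t² + 3/4·t³.
With t = 1/3: S(1/3) = 25/9.

2.7778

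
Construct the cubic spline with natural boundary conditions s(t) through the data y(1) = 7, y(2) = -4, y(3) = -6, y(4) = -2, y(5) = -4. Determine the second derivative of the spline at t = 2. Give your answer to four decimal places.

11.2500

With m_i denoting the second derivative at x_i, h_i = 1, 1, 1, 1, and Δ_i = (y_(i+1) − y_i)/h_i = -11, -2, 4, -2:
  1·m_0 + 4·m_1 + 1·m_2 = 6(Δ_1 - Δ_0) = 54
  1·m_1 + 4·m_2 + 1·m_3 = 6(Δ_2 - Δ_1) = 36
  1·m_2 + 4·m_3 + 1·m_4 = 6(Δ_3 - Δ_2) = -36
Natural end conditions: m_0 = m_4 = 0.
Solving the tridiagonal system: m_0 = 0, m_1 = 45/4, m_2 = 9, m_3 = -45/4, m_4 = 0.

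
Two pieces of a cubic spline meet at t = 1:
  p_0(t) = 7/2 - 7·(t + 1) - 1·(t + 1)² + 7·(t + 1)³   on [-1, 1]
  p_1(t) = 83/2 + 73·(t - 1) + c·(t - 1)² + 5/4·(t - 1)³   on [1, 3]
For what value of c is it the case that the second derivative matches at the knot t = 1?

p_0''(t) = -2 + 42·(t + 1), so p_0''(1) = 82. On the right, p_1''(1) = 2c, so c = 41.

41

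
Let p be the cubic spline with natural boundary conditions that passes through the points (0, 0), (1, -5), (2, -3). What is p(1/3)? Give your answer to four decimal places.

Write M_i for p''(x_i). With h_i = 1, 1 and divided differences Δ_i = -5, 2, the continuity of p' gives the tridiagonal system
  1·M_0 + 4·M_1 + 1·M_2 = 6(Δ_1 - Δ_0) = 42
Natural end conditions: M_0 = M_2 = 0.
Solving: M_0 = 0, M_1 = 21/2, M_2 = 0.
On [0, 1], p(x) = 0 - 27/4·x + 0·x² + 7/4·x³.
With x = 1/3: p(1/3) = -59/27.

-2.1852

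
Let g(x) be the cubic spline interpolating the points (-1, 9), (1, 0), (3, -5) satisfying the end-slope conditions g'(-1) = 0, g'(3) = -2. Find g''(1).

With m_i denoting the second derivative at x_i, h_i = 2, 2, and Δ_i = (y_(i+1) − y_i)/h_i = -9/2, -5/2:
  2·m_0 + 8·m_1 + 2·m_2 = 6(Δ_1 - Δ_0) = 12
Clamped end conditions give two more equations: 2h_0·m_0 + h_0·m_1 = 6(Δ_0 - g'(-1)) = -27 and h_1·m_1 + 2h_1·m_2 = 6(g'(3) - Δ_1) = 3.
Forward elimination and back-substitution give m_0 = -35/4, m_1 = 4, m_2 = -5/4.

4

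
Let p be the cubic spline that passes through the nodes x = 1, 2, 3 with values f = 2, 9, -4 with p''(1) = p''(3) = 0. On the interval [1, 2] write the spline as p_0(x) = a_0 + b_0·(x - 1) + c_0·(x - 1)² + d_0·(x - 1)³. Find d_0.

-5

With M_i denoting the second derivative at x_i, h_i = 1, 1, and Δ_i = (y_(i+1) − y_i)/h_i = 7, -13:
  1·M_0 + 4·M_1 + 1·M_2 = 6(Δ_1 - Δ_0) = -120
Natural end conditions: M_0 = M_2 = 0.
Hence M_0 = 0, M_1 = -30, M_2 = 0.
On [1, 2], with p_0(x) = a_0 + b_0·(x - 1) + c_0·(x - 1)² + d_0·(x - 1)³: c_0 = M_0/2 = 0, d_0 = (M_1 - M_0)/(6h_0) = -5, b_0 = Δ_0 - h_0(2M_0 + M_1)/6 = 12.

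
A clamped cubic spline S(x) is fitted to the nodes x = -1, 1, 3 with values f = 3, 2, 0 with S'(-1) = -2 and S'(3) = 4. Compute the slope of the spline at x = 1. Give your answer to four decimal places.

With M_i denoting the second derivative at x_i, h_i = 2, 2, and Δ_i = (y_(i+1) − y_i)/h_i = -1/2, -1:
  2·M_0 + 8·M_1 + 2·M_2 = 6(Δ_1 - Δ_0) = -3
Clamped end conditions give two more equations: 2h_0·M_0 + h_0·M_1 = 6(Δ_0 - S'(-1)) = 9 and h_1·M_1 + 2h_1·M_2 = 6(S'(3) - Δ_1) = 30.
Solving the tridiagonal system: M_0 = 33/8, M_1 = -15/4, M_2 = 75/8.
On [1, 3], S'(x) = b_1 + 2c_1·(x - 1) + 3d_1·(x - 1)² with b_1 = Δ_1 - h_1(2M_1 + M_2)/6 = -13/8, c_1 = M_1/2 = -15/8, d_1 = (M_2 - M_1)/(6h_1) = 35/32. So S'(1) = -13/8.

-1.6250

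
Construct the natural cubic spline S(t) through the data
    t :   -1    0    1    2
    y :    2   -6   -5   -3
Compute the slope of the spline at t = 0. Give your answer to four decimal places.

-3.3333

Write M_i for S''(x_i). With h_i = 1, 1, 1 and divided differences Δ_i = -8, 1, 2, the continuity of S' gives the tridiagonal system
  1·M_0 + 4·M_1 + 1·M_2 = 6(Δ_1 - Δ_0) = 54
  1·M_1 + 4·M_2 + 1·M_3 = 6(Δ_2 - Δ_1) = 6
Natural end conditions: M_0 = M_3 = 0.
Hence M_0 = 0, M_1 = 14, M_2 = -2, M_3 = 0.
On [0, 1], S'(t) = b_1 + 2c_1·t + 3d_1·t² with b_1 = Δ_1 - h_1(2M_1 + M_2)/6 = -10/3, c_1 = M_1/2 = 7, d_1 = (M_2 - M_1)/(6h_1) = -8/3. So S'(0) = -10/3.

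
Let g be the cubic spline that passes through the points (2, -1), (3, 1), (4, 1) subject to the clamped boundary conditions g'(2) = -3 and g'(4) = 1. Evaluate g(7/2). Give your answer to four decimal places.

With M_i denoting the second derivative at x_i, h_i = 1, 1, and Δ_i = (y_(i+1) − y_i)/h_i = 2, 0:
  1·M_0 + 4·M_1 + 1·M_2 = 6(Δ_1 - Δ_0) = -12
Clamped end conditions give two more equations: 2h_0·M_0 + h_0·M_1 = 6(Δ_0 - g'(2)) = 30 and h_1·M_1 + 2h_1·M_2 = 6(g'(4) - Δ_1) = 6.
Forward elimination and back-substitution give M_0 = 20, M_1 = -10, M_2 = 8.
On [3, 4], g(x) = 1 + 2·(x - 3) - 5·(x - 3)² + 3·(x - 3)³.
With (x - 3) = 1/2: g(7/2) = 9/8.

1.1250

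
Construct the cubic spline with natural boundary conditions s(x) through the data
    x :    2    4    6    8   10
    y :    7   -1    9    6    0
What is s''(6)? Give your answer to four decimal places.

Write M_i for s''(x_i). With h_i = 2, 2, 2, 2 and divided differences Δ_i = -4, 5, -3/2, -3, the continuity of s' gives the tridiagonal system
  2·M_0 + 8·M_1 + 2·M_2 = 6(Δ_1 - Δ_0) = 54
  2·M_1 + 8·M_2 + 2·M_3 = 6(Δ_2 - Δ_1) = -39
  2·M_2 + 8·M_3 + 2·M_4 = 6(Δ_3 - Δ_2) = -9
Natural end conditions: M_0 = M_4 = 0.
Hence M_0 = 0, M_1 = 957/112, M_2 = -201/28, M_3 = 75/112, M_4 = 0.

-7.1786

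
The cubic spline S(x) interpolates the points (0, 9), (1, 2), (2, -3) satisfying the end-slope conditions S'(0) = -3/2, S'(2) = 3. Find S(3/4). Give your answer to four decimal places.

4.3418

With M_i denoting the second derivative at x_i, h_i = 1, 1, and Δ_i = (y_(i+1) − y_i)/h_i = -7, -5:
  1·M_0 + 4·M_1 + 1·M_2 = 6(Δ_1 - Δ_0) = 12
Clamped end conditions give two more equations: 2h_0·M_0 + h_0·M_1 = 6(Δ_0 - S'(0)) = -33 and h_1·M_1 + 2h_1·M_2 = 6(S'(2) - Δ_1) = 48.
Solving: M_0 = -69/4, M_1 = 3/2, M_2 = 93/4.
On [0, 1], S(x) = 9 - 3/2·x - 69/8·x² + 25/8·x³.
With x = 3/4: S(3/4) = 2223/512.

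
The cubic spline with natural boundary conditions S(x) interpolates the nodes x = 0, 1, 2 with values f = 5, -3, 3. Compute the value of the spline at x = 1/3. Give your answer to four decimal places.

Write m_i for S''(x_i). With h_i = 1, 1 and divided differences Δ_i = -8, 6, the continuity of S' gives the tridiagonal system
  1·m_0 + 4·m_1 + 1·m_2 = 6(Δ_1 - Δ_0) = 84
Natural end conditions: m_0 = m_2 = 0.
Forward elimination and back-substitution give m_0 = 0, m_1 = 21, m_2 = 0.
On [0, 1], S(x) = 5 - 23/2·x + 0·x² + 7/2·x³.
With x = 1/3: S(1/3) = 35/27.

1.2963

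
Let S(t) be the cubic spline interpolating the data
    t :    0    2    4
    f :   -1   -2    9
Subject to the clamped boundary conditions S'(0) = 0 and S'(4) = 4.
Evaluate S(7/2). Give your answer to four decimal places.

With M_i denoting the second derivative at x_i, h_i = 2, 2, and Δ_i = (y_(i+1) − y_i)/h_i = -1/2, 11/2:
  2·M_0 + 8·M_1 + 2·M_2 = 6(Δ_1 - Δ_0) = 36
Clamped end conditions give two more equations: 2h_0·M_0 + h_0·M_1 = 6(Δ_0 - S'(0)) = -3 and h_1·M_1 + 2h_1·M_2 = 6(S'(4) - Δ_1) = -9.
Hence M_0 = -17/4, M_1 = 7, M_2 = -23/4.
On [2, 4], S(t) = -2 + 11/4·(t - 2) + 7/2·(t - 2)² - 17/16·(t - 2)³.
With (t - 2) = 3/2: S(7/2) = 821/128.

6.4141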